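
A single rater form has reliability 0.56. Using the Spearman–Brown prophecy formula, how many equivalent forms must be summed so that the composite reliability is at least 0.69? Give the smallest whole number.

k ≥ ρ*(1−ρ₁)/(ρ₁(1−ρ*)) = 0.69·0.44 / (0.56·0.31) = 1.749.
Smallest integer k = 2.

2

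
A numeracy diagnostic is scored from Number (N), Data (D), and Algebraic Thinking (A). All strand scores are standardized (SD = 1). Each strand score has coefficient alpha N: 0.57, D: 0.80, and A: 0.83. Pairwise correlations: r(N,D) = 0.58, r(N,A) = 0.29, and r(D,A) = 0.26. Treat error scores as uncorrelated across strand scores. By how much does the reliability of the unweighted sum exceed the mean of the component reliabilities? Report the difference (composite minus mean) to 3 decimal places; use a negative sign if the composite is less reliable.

Var(sum) = 3 + 2.26 = 5.26; true-score variance = 2.2 + 2.26 = 4.46; composite reliability = 0.8479.
Mean component reliability = 0.7333.
Difference = 0.8479 − 0.7333 = 0.115.

0.115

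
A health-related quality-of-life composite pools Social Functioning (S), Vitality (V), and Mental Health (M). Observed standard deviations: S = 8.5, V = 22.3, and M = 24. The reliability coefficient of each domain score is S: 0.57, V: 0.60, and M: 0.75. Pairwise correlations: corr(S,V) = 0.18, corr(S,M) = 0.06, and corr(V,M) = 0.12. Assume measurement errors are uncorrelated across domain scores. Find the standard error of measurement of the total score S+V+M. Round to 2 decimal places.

Var(total) = 1145.54 + 221.166 = 1366.71.
True-score variance = 771.557 + 221.166 = 992.723, so reliability = 0.7264.
Error variance = 1366.71 − 992.723 = 373.983; SEM = √373.983 = 19.34.

19.34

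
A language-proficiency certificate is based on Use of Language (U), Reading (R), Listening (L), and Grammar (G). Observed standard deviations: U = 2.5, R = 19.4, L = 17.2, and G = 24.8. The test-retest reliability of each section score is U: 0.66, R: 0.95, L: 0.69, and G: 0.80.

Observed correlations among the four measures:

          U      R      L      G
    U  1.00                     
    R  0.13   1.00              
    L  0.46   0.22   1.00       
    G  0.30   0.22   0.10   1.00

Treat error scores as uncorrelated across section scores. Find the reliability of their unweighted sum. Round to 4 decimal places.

Var(U+R+L+G) = 2.5² + 19.4² + 17.2² + 24.8² + 2·[2.5·19.4·0.13 + 2.5·17.2·0.46 + 2.5·24.8·0.30 + 19.4·17.2·0.22 + 19.4·24.8·0.22 + 17.2·24.8·0.10] = 1293.49 + 533.194 = 1826.68.
With uncorrelated errors the cross-covariances are all true-score covariance, so they carry over unchanged; only the diagonal terms shrink to ρᵢσᵢ².
True-score variance = [2.5²·0.66 + 19.4²·0.95 + 17.2²·0.69 + 24.8²·0.80] + 533.194 = 1057.83 + 533.194 = 1591.02.
Reliability = 1591.02 / 1826.68 = 0.8710.

0.8710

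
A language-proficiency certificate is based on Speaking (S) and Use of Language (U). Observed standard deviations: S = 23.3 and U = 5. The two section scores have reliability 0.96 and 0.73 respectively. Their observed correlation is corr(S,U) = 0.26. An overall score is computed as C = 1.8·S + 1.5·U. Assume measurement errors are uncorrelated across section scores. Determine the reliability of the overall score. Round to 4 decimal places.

Var(C) = 1.8²·23.3² + 1.5²·5² + 2·[2.7·23.3·5·0.26] = 1815.21 + 163.566 = 1978.78.
With uncorrelated errors the cross-covariances are all true-score covariance, so they carry over unchanged; only the diagonal terms shrink to ρᵢσᵢ².
True-score variance = [1.8²·23.3²·0.96 + 1.5²·5²·0.73] + 163.566 = 1729.67 + 163.566 = 1893.23.
Reliability = 1893.23 / 1978.78 = 0.9568.

0.9568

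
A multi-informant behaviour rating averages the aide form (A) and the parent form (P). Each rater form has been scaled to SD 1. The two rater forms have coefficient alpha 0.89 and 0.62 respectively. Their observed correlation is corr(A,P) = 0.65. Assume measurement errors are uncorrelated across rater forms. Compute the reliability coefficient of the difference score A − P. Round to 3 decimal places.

0.300

Var(A−P) = 1 + 1 − 2·0.65 = 2 − 1.3 = 0.7.
Because errors are independent across components, Cov(Tᵢ,Tⱼ) = Cov(Xᵢ,Xⱼ); the off-diagonal part of the true-score variance is the same as above.
True-score variance = [0.89 + 0.62] − 1.3 = 1.51 − 1.3 = 0.21.
Reliability = 0.21 / 0.7 = 0.300.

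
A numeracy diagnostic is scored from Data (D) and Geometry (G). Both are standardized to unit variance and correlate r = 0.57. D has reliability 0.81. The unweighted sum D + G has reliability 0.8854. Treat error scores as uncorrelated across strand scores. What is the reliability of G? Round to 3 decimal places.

0.830

Var(D+G) = 2 + 2·0.57 = 3.140.
True-score variance = ρ_D + ρ_G + 2·0.57, so 0.8854 = (0.81 + ρ_G + 1.14) / 3.140.
ρ_G = 0.8854·3.140 − 0.81 − 1.14 = 0.830.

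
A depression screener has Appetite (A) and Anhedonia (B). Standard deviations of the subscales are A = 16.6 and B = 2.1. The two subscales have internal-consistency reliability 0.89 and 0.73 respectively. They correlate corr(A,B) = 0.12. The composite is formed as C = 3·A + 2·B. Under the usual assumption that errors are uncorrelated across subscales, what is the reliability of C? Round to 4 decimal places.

Var(C) = 3²·16.6² + 2²·2.1² + 2·[6·16.6·2.1·0.12] = 2497.68 + 50.1984 = 2547.88.
Because errors are independent across components, Cov(Tᵢ,Tⱼ) = Cov(Xᵢ,Xⱼ); the off-diagonal part of the true-score variance is the same as above.
True-score variance = [3²·16.6²·0.89 + 2²·2.1²·0.73] + 50.1984 = 2220.11 + 50.1984 = 2270.31.
Reliability = 2270.31 / 2547.88 = 0.8911.

0.8911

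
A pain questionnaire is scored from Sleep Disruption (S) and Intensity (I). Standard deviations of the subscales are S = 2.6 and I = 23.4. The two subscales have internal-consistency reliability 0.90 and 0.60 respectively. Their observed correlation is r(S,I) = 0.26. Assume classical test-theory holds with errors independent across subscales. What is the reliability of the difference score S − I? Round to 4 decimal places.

Var(S−I) = 2.6² + 23.4² − 2·2.6·23.4·0.26 = 554.32 − 31.6368 = 522.683.
With uncorrelated errors the cross-covariances are all true-score covariance, so they carry over unchanged; only the diagonal terms shrink to ρᵢσᵢ².
True-score variance = [2.6²·0.90 + 23.4²·0.60] − 31.6368 = 334.62 − 31.6368 = 302.983.
Reliability = 302.983 / 522.683 = 0.5797.

0.5797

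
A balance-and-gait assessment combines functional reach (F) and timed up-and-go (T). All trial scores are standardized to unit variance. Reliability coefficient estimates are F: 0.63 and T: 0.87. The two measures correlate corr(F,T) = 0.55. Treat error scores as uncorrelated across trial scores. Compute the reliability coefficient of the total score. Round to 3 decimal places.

Var(F+T) = 2 + 2·[0.55] = 2 + 1.1 = 3.1.
Because errors are independent across components, Cov(Tᵢ,Tⱼ) = Cov(Xᵢ,Xⱼ); the off-diagonal part of the true-score variance is the same as above.
True-score variance = [0.63 + 0.87] + 1.1 = 1.5 + 1.1 = 2.6.
Reliability = 2.6 / 3.1 = 0.839.

0.839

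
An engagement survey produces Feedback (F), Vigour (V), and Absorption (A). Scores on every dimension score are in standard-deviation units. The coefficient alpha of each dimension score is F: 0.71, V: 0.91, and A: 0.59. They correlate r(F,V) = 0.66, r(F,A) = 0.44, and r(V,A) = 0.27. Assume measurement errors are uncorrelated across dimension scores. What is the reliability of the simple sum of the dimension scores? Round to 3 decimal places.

0.862

Var(F+V+A) = 3 + 2·[0.66 + 0.44 + 0.27] = 3 + 2.74 = 5.74.
With uncorrelated errors the cross-covariances are all true-score covariance, so they carry over unchanged; only the diagonal terms shrink to ρᵢσᵢ².
True-score variance = [0.71 + 0.91 + 0.59] + 2.74 = 2.21 + 2.74 = 4.95.
Reliability = 4.95 / 5.74 = 0.862.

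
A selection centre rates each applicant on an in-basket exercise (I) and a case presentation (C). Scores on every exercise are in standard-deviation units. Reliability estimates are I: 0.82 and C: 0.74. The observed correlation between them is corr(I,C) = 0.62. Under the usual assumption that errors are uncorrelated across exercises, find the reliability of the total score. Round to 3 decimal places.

Var(I+C) = 2 + 2·[0.62] = 2 + 1.24 = 3.24.
Because errors are independent across components, Cov(Tᵢ,Tⱼ) = Cov(Xᵢ,Xⱼ); the off-diagonal part of the true-score variance is the same as above.
True-score variance = [0.82 + 0.74] + 1.24 = 1.56 + 1.24 = 2.8.
Reliability = 2.8 / 3.24 = 0.864.

0.864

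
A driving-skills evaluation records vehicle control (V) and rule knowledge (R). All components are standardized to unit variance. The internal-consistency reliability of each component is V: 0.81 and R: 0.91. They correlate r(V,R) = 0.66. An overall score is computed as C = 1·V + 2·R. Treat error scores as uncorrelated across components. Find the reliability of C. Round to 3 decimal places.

0.928

Var(C) = 1 + 2² + 2·[2·0.66] = 5 + 2.64 = 7.64.
Under uncorrelated errors the observed covariances equal the true-score covariances, so only the own-variance terms attenuate.
True-score variance = [0.81 + 2²·0.91] + 2.64 = 4.45 + 2.64 = 7.09.
Reliability = 7.09 / 7.64 = 0.928.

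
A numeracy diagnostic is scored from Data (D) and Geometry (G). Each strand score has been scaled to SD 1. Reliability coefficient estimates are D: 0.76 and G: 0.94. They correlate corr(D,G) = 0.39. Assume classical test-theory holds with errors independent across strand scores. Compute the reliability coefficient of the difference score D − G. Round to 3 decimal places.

Var(D−G) = 1 + 1 − 2·0.39 = 2 − 0.78 = 1.22.
With uncorrelated errors the cross-covariances are all true-score covariance, so they carry over unchanged; only the diagonal terms shrink to ρᵢσᵢ².
True-score variance = [0.76 + 0.94] − 0.78 = 1.7 − 0.78 = 0.92.
Reliability = 0.92 / 1.22 = 0.754.

0.754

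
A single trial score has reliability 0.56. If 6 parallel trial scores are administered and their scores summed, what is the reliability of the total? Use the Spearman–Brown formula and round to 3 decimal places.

ρ_k = kρ / (1 + (k−1)ρ) = 6·0.56 / (1 + 5·0.56) = 3.360 / 3.800 = 0.884.

0.884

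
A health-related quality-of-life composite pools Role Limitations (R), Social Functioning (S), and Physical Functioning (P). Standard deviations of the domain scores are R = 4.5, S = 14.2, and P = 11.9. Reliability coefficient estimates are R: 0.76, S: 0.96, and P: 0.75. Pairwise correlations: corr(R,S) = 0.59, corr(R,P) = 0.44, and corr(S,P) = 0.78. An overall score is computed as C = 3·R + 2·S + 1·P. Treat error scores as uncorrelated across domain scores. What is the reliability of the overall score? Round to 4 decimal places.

0.9505

Var(C) = 3²·4.5² + 2²·14.2² + 11.9² + 2·[6·4.5·14.2·0.59 + 3·4.5·11.9·0.44 + 2·14.2·11.9·0.78] = 1130.42 + 1121 = 2251.42.
Because errors are independent across components, Cov(Tᵢ,Tⱼ) = Cov(Xᵢ,Xⱼ); the off-diagonal part of the true-score variance is the same as above.
True-score variance = [3²·4.5²·0.76 + 2²·14.2²·0.96 + 11.9²·0.75] + 1121 = 1019.02 + 1121 = 2140.02.
Reliability = 2140.02 / 2251.42 = 0.9505.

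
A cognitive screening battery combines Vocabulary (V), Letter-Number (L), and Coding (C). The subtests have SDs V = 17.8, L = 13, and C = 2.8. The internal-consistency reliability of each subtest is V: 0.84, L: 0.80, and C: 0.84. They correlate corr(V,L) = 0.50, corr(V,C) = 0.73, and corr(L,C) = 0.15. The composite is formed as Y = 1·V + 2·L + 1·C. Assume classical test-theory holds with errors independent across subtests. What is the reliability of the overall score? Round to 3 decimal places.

0.880

Var(Y) = 17.8² + 2²·13² + 2.8² + 2·[2·17.8·13·0.50 + 17.8·2.8·0.73 + 2·13·2.8·0.15] = 1000.68 + 557.406 = 1558.09.
Under uncorrelated errors the observed covariances equal the true-score covariances, so only the own-variance terms attenuate.
True-score variance = [17.8²·0.84 + 2²·13²·0.80 + 2.8²·0.84] + 557.406 = 813.531 + 557.406 = 1370.94.
Reliability = 1370.94 / 1558.09 = 0.880.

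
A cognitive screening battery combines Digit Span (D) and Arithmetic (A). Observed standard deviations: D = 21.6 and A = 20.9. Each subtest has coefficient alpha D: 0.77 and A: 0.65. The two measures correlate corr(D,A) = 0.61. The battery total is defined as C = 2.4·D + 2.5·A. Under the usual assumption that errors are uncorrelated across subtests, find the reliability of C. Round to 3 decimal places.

Var(C) = 2.4²·21.6² + 2.5²·20.9² + 2·[6·21.6·20.9·0.61] = 5417.45 + 3304.54 = 8721.99.
With uncorrelated errors the cross-covariances are all true-score covariance, so they carry over unchanged; only the diagonal terms shrink to ρᵢσᵢ².
True-score variance = [2.4²·21.6²·0.77 + 2.5²·20.9²·0.65] + 3304.54 = 3843.83 + 3304.54 = 7148.37.
Reliability = 7148.37 / 8721.99 = 0.820.

0.820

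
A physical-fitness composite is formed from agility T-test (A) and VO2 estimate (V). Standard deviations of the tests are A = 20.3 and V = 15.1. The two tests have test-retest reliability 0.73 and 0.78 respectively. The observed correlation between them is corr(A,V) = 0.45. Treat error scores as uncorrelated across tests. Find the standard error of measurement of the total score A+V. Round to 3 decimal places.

12.705

Var(total) = 640.1 + 275.877 = 915.977.
True-score variance = 478.674 + 275.877 = 754.551, so reliability = 0.8238.
Error variance = 915.977 − 754.551 = 161.427; SEM = √161.427 = 12.705.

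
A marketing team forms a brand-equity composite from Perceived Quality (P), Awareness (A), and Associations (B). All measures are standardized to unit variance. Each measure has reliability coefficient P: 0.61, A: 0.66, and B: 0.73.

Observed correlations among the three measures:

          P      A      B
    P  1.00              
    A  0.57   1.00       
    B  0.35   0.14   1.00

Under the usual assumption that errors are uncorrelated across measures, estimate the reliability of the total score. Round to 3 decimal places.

0.805

Var(P+A+B) = 3 + 2·[0.57 + 0.35 + 0.14] = 3 + 2.12 = 5.12.
With uncorrelated errors the cross-covariances are all true-score covariance, so they carry over unchanged; only the diagonal terms shrink to ρᵢσᵢ².
True-score variance = [0.61 + 0.66 + 0.73] + 2.12 = 2 + 2.12 = 4.12.
Reliability = 4.12 / 5.12 = 0.805.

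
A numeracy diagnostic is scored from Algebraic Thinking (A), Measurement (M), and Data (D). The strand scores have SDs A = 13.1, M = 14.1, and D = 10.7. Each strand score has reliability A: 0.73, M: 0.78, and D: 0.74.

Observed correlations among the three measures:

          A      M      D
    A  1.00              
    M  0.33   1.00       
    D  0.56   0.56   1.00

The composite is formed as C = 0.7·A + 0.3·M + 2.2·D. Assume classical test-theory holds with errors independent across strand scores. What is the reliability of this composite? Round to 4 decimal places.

Var(C) = 0.7²·13.1² + 0.3²·14.1² + 2.2²·10.7² + 2·[0.21·13.1·14.1·0.33 + 1.54·13.1·10.7·0.56 + 0.66·14.1·10.7·0.56] = 656.113 + 378.889 = 1035.
Because errors are independent across components, Cov(Tᵢ,Tⱼ) = Cov(Xᵢ,Xⱼ); the off-diagonal part of the true-score variance is the same as above.
True-score variance = [0.7²·13.1²·0.73 + 0.3²·14.1²·0.78 + 2.2²·10.7²·0.74] + 378.889 = 485.399 + 378.889 = 864.288.
Reliability = 864.288 / 1035 = 0.8351.

0.8351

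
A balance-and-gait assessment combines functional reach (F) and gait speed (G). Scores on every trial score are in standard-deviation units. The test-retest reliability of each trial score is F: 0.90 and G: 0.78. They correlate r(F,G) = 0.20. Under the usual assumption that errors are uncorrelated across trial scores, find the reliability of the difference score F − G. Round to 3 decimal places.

0.800

Var(F−G) = 1 + 1 − 2·0.20 = 2 − 0.4 = 1.6.
With uncorrelated errors the cross-covariances are all true-score covariance, so they carry over unchanged; only the diagonal terms shrink to ρᵢσᵢ².
True-score variance = [0.90 + 0.78] − 0.4 = 1.68 − 0.4 = 1.28.
Reliability = 1.28 / 1.6 = 0.800.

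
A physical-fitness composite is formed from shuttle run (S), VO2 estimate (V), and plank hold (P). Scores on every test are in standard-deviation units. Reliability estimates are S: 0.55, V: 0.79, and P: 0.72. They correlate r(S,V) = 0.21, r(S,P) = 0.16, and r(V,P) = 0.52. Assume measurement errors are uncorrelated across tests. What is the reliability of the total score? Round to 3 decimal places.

Var(S+V+P) = 3 + 2·[0.21 + 0.16 + 0.52] = 3 + 1.78 = 4.78.
Because errors are independent across components, Cov(Tᵢ,Tⱼ) = Cov(Xᵢ,Xⱼ); the off-diagonal part of the true-score variance is the same as above.
True-score variance = [0.55 + 0.79 + 0.72] + 1.78 = 2.06 + 1.78 = 3.84.
Reliability = 3.84 / 4.78 = 0.803.

0.803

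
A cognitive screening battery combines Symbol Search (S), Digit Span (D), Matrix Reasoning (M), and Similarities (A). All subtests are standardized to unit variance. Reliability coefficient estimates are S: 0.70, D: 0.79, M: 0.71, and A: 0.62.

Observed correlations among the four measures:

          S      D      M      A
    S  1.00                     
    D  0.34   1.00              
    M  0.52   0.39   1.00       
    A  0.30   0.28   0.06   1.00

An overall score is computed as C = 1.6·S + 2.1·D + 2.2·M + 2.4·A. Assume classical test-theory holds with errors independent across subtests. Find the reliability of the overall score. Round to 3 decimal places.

Var(C) = 1.6² + 2.1² + 2.2² + 2.4² + 2·[3.36·0.34 + 3.52·0.52 + 3.84·0.30 + 4.62·0.39 + 5.04·0.28 + 5.28·0.06] = 17.57 + 15.3092 = 32.8792.
Because errors are independent across components, Cov(Tᵢ,Tⱼ) = Cov(Xᵢ,Xⱼ); the off-diagonal part of the true-score variance is the same as above.
True-score variance = [1.6²·0.70 + 2.1²·0.79 + 2.2²·0.71 + 2.4²·0.62] + 15.3092 = 12.2835 + 15.3092 = 27.5927.
Reliability = 27.5927 / 32.8792 = 0.839.

0.839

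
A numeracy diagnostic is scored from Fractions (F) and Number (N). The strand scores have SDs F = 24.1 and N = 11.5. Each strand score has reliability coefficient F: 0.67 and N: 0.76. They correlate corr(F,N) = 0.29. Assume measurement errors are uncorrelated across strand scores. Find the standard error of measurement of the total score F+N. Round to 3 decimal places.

Var(total) = 713.06 + 160.747 = 873.807.
True-score variance = 489.653 + 160.747 = 650.4, so reliability = 0.7443.
Error variance = 873.807 − 650.4 = 223.407; SEM = √223.407 = 14.947.

14.947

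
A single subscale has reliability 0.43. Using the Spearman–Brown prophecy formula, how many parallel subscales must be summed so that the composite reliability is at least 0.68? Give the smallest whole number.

k ≥ ρ*(1−ρ₁)/(ρ₁(1−ρ*)) = 0.68·0.57 / (0.43·0.32) = 2.817.
Smallest integer k = 3.

3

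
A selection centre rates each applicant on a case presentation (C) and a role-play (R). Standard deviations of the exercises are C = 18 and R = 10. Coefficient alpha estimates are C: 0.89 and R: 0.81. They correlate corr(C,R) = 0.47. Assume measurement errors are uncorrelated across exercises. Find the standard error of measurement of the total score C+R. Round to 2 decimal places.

Var(total) = 424 + 169.2 = 593.2.
True-score variance = 369.36 + 169.2 = 538.56, so reliability = 0.9079.
Error variance = 593.2 − 538.56 = 54.64; SEM = √54.64 = 7.39.

7.39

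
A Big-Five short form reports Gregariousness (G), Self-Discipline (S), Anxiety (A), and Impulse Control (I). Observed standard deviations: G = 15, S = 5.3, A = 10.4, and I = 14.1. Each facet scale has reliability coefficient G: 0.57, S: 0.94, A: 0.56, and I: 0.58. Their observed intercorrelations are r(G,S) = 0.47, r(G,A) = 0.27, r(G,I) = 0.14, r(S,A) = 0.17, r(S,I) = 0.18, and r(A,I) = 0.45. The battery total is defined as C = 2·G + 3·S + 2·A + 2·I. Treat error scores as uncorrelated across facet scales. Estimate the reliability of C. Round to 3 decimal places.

0.780

Var(C) = 2²·15² + 3²·5.3² + 2²·10.4² + 2²·14.1² + 2·[6·15·5.3·0.47 + 4·15·10.4·0.27 + 4·15·14.1·0.14 + 6·5.3·10.4·0.17 + 6·5.3·14.1·0.18 + 4·10.4·14.1·0.45] = 2380.69 + 1823.99 = 4204.68.
Because errors are independent across components, Cov(Tᵢ,Tⱼ) = Cov(Xᵢ,Xⱼ); the off-diagonal part of the true-score variance is the same as above.
True-score variance = [2²·15²·0.57 + 3²·5.3²·0.94 + 2²·10.4²·0.56 + 2²·14.1²·0.58] + 1823.99 = 1454.16 + 1823.99 = 3278.14.
Reliability = 3278.14 / 4204.68 = 0.780.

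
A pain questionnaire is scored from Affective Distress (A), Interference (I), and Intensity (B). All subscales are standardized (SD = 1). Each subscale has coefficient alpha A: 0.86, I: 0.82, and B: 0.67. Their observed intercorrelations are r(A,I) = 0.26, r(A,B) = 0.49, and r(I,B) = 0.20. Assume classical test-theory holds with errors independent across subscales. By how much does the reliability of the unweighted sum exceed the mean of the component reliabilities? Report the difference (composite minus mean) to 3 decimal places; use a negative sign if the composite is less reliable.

0.084

Var(sum) = 3 + 1.9 = 4.9; true-score variance = 2.35 + 1.9 = 4.25; composite reliability = 0.8673.
Mean component reliability = 0.7833.
Difference = 0.8673 − 0.7833 = 0.084.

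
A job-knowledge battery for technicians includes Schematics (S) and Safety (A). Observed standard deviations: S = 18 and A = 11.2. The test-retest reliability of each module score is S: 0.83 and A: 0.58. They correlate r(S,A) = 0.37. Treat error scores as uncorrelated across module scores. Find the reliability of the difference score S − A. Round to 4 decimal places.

Var(S−A) = 18² + 11.2² − 2·18·11.2·0.37 = 449.44 − 149.184 = 300.256.
With uncorrelated errors the cross-covariances are all true-score covariance, so they carry over unchanged; only the diagonal terms shrink to ρᵢσᵢ².
True-score variance = [18²·0.83 + 11.2²·0.58] − 149.184 = 341.675 − 149.184 = 192.491.
Reliability = 192.491 / 300.256 = 0.6411.

0.6411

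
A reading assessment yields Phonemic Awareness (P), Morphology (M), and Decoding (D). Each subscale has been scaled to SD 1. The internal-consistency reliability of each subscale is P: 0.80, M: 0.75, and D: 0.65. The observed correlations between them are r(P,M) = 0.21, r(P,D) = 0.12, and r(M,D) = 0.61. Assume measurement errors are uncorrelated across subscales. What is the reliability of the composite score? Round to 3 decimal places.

0.836

Var(P+M+D) = 3 + 2·[0.21 + 0.12 + 0.61] = 3 + 1.88 = 4.88.
Because errors are independent across components, Cov(Tᵢ,Tⱼ) = Cov(Xᵢ,Xⱼ); the off-diagonal part of the true-score variance is the same as above.
True-score variance = [0.80 + 0.75 + 0.65] + 1.88 = 2.2 + 1.88 = 4.08.
Reliability = 4.08 / 4.88 = 0.836.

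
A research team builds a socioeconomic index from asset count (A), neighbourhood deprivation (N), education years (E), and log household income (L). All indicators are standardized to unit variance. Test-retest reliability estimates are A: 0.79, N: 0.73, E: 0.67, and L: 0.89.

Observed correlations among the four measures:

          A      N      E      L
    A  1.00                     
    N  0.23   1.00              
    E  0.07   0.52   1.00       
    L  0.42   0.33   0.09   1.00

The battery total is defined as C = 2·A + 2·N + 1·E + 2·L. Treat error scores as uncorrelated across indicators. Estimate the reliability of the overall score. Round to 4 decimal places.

Var(C) = 2² + 2² + 1 + 2² + 2·[4·0.23 + 2·0.07 + 4·0.42 + 2·0.52 + 4·0.33 + 2·0.09] = 13 + 10.56 = 23.56.
Because errors are independent across components, Cov(Tᵢ,Tⱼ) = Cov(Xᵢ,Xⱼ); the off-diagonal part of the true-score variance is the same as above.
True-score variance = [2²·0.79 + 2²·0.73 + 0.67 + 2²·0.89] + 10.56 = 10.31 + 10.56 = 20.87.
Reliability = 20.87 / 23.56 = 0.8858.

0.8858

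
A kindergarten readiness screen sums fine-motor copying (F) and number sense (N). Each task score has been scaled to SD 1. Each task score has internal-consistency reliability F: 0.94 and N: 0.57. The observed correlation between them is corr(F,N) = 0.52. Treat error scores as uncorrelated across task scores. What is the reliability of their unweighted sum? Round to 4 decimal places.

0.8388

Var(F+N) = 2 + 2·[0.52] = 2 + 1.04 = 3.04.
Under uncorrelated errors the observed covariances equal the true-score covariances, so only the own-variance terms attenuate.
True-score variance = [0.94 + 0.57] + 1.04 = 1.51 + 1.04 = 2.55.
Reliability = 2.55 / 3.04 = 0.8388.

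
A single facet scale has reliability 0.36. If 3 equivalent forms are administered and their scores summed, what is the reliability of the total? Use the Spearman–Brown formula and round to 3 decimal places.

ρ_k = kρ / (1 + (k−1)ρ) = 3·0.36 / (1 + 2·0.36) = 1.080 / 1.720 = 0.628.

0.628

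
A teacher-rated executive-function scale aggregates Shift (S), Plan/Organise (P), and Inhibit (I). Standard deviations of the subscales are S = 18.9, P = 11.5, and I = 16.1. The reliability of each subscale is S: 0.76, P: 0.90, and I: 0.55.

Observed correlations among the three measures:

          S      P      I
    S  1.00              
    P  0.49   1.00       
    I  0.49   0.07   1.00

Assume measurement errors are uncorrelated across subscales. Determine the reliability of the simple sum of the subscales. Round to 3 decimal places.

0.832

Var(S+P+I) = 18.9² + 11.5² + 16.1² + 2·[18.9·11.5·0.49 + 18.9·16.1·0.49 + 11.5·16.1·0.07] = 748.67 + 537.128 = 1285.8.
With uncorrelated errors the cross-covariances are all true-score covariance, so they carry over unchanged; only the diagonal terms shrink to ρᵢσᵢ².
True-score variance = [18.9²·0.76 + 11.5²·0.90 + 16.1²·0.55] + 537.128 = 533.07 + 537.128 = 1070.2.
Reliability = 1070.2 / 1285.8 = 0.832.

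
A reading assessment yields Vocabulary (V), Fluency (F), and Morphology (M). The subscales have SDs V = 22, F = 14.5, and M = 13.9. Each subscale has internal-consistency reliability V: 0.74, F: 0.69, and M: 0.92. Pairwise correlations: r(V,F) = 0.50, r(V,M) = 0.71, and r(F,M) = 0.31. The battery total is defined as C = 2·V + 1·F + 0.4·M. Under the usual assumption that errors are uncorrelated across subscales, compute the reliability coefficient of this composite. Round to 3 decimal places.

0.822

Var(C) = 2²·22² + 14.5² + 0.4²·13.9² + 2·[2·22·14.5·0.50 + 0.8·22·13.9·0.71 + 0.4·14.5·13.9·0.31] = 2177.16 + 1035.37 = 3212.54.
Under uncorrelated errors the observed covariances equal the true-score covariances, so only the own-variance terms attenuate.
True-score variance = [2²·22²·0.74 + 14.5²·0.69 + 0.4²·13.9²·0.92] + 1035.37 = 1606.15 + 1035.37 = 2641.53.
Reliability = 2641.53 / 3212.54 = 0.822.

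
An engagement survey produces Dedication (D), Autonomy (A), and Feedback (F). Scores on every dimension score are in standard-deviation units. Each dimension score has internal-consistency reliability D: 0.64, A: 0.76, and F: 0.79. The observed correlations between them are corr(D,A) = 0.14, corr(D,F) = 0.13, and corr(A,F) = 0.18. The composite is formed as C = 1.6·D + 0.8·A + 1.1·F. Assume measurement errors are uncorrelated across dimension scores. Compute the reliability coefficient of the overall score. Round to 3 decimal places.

0.760

Var(C) = 1.6² + 0.8² + 1.1² + 2·[1.28·0.14 + 1.76·0.13 + 0.88·0.18] = 4.41 + 1.1328 = 5.5428.
Because errors are independent across components, Cov(Tᵢ,Tⱼ) = Cov(Xᵢ,Xⱼ); the off-diagonal part of the true-score variance is the same as above.
True-score variance = [1.6²·0.64 + 0.8²·0.76 + 1.1²·0.79] + 1.1328 = 3.0807 + 1.1328 = 4.2135.
Reliability = 4.2135 / 5.5428 = 0.760.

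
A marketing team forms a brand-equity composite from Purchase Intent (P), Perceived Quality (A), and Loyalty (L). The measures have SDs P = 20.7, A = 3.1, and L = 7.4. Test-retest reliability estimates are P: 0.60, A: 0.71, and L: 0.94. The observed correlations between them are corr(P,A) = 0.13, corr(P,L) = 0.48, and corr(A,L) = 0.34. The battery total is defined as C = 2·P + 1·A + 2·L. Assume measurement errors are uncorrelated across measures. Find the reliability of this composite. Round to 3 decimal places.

Var(C) = 2²·20.7² + 3.1² + 2²·7.4² + 2·[2·20.7·3.1·0.13 + 4·20.7·7.4·0.48 + 2·3.1·7.4·0.34] = 1942.61 + 652.778 = 2595.39.
Under uncorrelated errors the observed covariances equal the true-score covariances, so only the own-variance terms attenuate.
True-score variance = [2²·20.7²·0.60 + 3.1²·0.71 + 2²·7.4²·0.94] + 652.778 = 1241.1 + 652.778 = 1893.87.
Reliability = 1893.87 / 2595.39 = 0.730.

0.730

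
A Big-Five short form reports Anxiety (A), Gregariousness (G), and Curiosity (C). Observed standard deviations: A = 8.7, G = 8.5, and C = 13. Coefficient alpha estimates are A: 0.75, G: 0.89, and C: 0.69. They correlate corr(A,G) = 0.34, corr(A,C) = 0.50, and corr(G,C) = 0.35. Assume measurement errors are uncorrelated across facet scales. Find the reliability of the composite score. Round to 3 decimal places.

Var(A+G+C) = 8.7² + 8.5² + 13² + 2·[8.7·8.5·0.34 + 8.7·13·0.50 + 8.5·13·0.35] = 316.94 + 240.736 = 557.676.
Because errors are independent across components, Cov(Tᵢ,Tⱼ) = Cov(Xᵢ,Xⱼ); the off-diagonal part of the true-score variance is the same as above.
True-score variance = [8.7²·0.75 + 8.5²·0.89 + 13²·0.69] + 240.736 = 237.68 + 240.736 = 478.416.
Reliability = 478.416 / 557.676 = 0.858.

0.858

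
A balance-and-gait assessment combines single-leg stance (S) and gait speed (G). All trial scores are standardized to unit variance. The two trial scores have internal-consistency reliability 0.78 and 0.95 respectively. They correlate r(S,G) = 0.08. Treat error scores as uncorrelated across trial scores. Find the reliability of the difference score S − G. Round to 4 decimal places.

0.8533

Var(S−G) = 1 + 1 − 2·0.08 = 2 − 0.16 = 1.84.
With uncorrelated errors the cross-covariances are all true-score covariance, so they carry over unchanged; only the diagonal terms shrink to ρᵢσᵢ².
True-score variance = [0.78 + 0.95] − 0.16 = 1.73 − 0.16 = 1.57.
Reliability = 1.57 / 1.84 = 0.8533.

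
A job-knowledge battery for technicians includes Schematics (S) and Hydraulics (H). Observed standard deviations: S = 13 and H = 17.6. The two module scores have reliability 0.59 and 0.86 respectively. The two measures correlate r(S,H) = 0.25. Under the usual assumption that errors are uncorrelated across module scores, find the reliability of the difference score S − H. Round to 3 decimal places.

Var(S−H) = 13² + 17.6² − 2·13·17.6·0.25 = 478.76 − 114.4 = 364.36.
With uncorrelated errors the cross-covariances are all true-score covariance, so they carry over unchanged; only the diagonal terms shrink to ρᵢσᵢ².
True-score variance = [13²·0.59 + 17.6²·0.86] − 114.4 = 366.104 − 114.4 = 251.704.
Reliability = 251.704 / 364.36 = 0.691.

0.691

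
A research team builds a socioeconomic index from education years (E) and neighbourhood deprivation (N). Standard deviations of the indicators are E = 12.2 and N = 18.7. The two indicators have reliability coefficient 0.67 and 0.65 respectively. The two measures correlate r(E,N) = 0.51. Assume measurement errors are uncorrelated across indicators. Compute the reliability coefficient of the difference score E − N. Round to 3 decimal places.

0.355

Var(E−N) = 12.2² + 18.7² − 2·12.2·18.7·0.51 = 498.53 − 232.703 = 265.827.
Because errors are independent across components, Cov(Tᵢ,Tⱼ) = Cov(Xᵢ,Xⱼ); the off-diagonal part of the true-score variance is the same as above.
True-score variance = [12.2²·0.67 + 18.7²·0.65] − 232.703 = 327.021 − 232.703 = 94.3185.
Reliability = 94.3185 / 265.827 = 0.355.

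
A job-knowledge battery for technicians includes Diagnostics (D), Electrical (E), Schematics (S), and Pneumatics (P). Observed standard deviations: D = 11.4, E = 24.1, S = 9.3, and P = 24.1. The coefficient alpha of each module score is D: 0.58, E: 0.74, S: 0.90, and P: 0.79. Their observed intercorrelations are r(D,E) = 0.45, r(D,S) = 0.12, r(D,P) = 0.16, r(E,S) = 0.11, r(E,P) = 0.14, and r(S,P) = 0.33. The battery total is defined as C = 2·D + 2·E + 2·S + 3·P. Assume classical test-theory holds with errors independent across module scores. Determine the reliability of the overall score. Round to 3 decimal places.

Var(C) = 2²·11.4² + 2²·24.1² + 2²·9.3² + 3²·24.1² + 2·[4·11.4·24.1·0.45 + 4·11.4·9.3·0.12 + 6·11.4·24.1·0.16 + 4·24.1·9.3·0.11 + 6·24.1·24.1·0.14 + 6·9.3·24.1·0.33] = 8416.33 + 3678.89 = 12095.2.
With uncorrelated errors the cross-covariances are all true-score covariance, so they carry over unchanged; only the diagonal terms shrink to ρᵢσᵢ².
True-score variance = [2²·11.4²·0.58 + 2²·24.1²·0.74 + 2²·9.3²·0.90 + 3²·24.1²·0.79] + 3678.89 = 6461.63 + 3678.89 = 10140.5.
Reliability = 10140.5 / 12095.2 = 0.838.

0.838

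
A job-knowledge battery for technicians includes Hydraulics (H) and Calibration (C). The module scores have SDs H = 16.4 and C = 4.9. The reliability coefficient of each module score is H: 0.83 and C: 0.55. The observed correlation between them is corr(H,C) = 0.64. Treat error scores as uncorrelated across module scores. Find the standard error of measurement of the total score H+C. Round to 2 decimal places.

7.52

Var(total) = 292.97 + 102.861 = 395.831.
True-score variance = 236.442 + 102.861 = 339.303, so reliability = 0.8572.
Error variance = 395.831 − 339.303 = 56.5277; SEM = √56.5277 = 7.52.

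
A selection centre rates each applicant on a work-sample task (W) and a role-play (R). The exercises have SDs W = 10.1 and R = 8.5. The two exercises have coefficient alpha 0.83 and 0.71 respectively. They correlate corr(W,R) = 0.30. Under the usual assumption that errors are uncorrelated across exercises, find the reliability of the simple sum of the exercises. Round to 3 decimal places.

Var(W+R) = 10.1² + 8.5² + 2·[10.1·8.5·0.30] = 174.26 + 51.51 = 225.77.
With uncorrelated errors the cross-covariances are all true-score covariance, so they carry over unchanged; only the diagonal terms shrink to ρᵢσᵢ².
True-score variance = [10.1²·0.83 + 8.5²·0.71] + 51.51 = 135.966 + 51.51 = 187.476.
Reliability = 187.476 / 225.77 = 0.830.

0.830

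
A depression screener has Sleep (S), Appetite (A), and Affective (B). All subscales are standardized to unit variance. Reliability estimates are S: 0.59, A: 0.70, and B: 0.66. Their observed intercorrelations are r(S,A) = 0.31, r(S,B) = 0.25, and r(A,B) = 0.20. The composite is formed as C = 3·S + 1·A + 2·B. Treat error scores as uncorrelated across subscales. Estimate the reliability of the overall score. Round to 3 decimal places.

0.728

Var(C) = 3² + 1 + 2² + 2·[3·0.31 + 6·0.25 + 2·0.20] = 14 + 5.66 = 19.66.
With uncorrelated errors the cross-covariances are all true-score covariance, so they carry over unchanged; only the diagonal terms shrink to ρᵢσᵢ².
True-score variance = [3²·0.59 + 0.70 + 2²·0.66] + 5.66 = 8.65 + 5.66 = 14.31.
Reliability = 14.31 / 19.66 = 0.728.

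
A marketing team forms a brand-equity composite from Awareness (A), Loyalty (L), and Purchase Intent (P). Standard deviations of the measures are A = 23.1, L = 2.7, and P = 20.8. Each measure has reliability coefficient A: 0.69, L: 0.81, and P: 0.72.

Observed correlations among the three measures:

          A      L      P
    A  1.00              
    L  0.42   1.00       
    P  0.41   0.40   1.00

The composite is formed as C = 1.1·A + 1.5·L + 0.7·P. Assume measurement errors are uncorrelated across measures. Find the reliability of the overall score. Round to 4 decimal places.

Var(C) = 1.1²·23.1² + 1.5²·2.7² + 0.7²·20.8² + 2·[1.65·23.1·2.7·0.42 + 0.77·23.1·20.8·0.41 + 1.05·2.7·20.8·0.40] = 874.064 + 436.994 = 1311.06.
Under uncorrelated errors the observed covariances equal the true-score covariances, so only the own-variance terms attenuate.
True-score variance = [1.1²·23.1²·0.69 + 1.5²·2.7²·0.81 + 0.7²·20.8²·0.72] + 436.994 = 611.432 + 436.994 = 1048.43.
Reliability = 1048.43 / 1311.06 = 0.7997.

0.7997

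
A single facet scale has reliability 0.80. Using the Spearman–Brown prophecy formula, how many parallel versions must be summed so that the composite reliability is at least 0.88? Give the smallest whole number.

2

k ≥ ρ*(1−ρ₁)/(ρ₁(1−ρ*)) = 0.88·0.20 / (0.80·0.12) = 1.833.
Smallest integer k = 2.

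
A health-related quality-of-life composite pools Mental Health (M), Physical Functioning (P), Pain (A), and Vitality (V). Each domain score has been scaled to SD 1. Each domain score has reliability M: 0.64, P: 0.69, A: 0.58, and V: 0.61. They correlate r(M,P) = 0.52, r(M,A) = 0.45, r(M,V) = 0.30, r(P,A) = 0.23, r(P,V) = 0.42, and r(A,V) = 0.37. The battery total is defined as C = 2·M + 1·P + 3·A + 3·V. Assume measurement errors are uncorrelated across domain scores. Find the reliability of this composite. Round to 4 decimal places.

0.7975

Var(C) = 2² + 1 + 3² + 3² + 2·[2·0.52 + 6·0.45 + 6·0.30 + 3·0.23 + 3·0.42 + 9·0.37] = 23 + 21.64 = 44.64.
With uncorrelated errors the cross-covariances are all true-score covariance, so they carry over unchanged; only the diagonal terms shrink to ρᵢσᵢ².
True-score variance = [2²·0.64 + 0.69 + 3²·0.58 + 3²·0.61] + 21.64 = 13.96 + 21.64 = 35.6.
Reliability = 35.6 / 44.64 = 0.7975.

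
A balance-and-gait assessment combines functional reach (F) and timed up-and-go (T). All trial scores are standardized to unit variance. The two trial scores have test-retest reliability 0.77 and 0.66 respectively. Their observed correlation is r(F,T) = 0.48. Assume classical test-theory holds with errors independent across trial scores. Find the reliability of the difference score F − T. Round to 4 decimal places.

Var(F−T) = 1 + 1 − 2·0.48 = 2 − 0.96 = 1.04.
Because errors are independent across components, Cov(Tᵢ,Tⱼ) = Cov(Xᵢ,Xⱼ); the off-diagonal part of the true-score variance is the same as above.
True-score variance = [0.77 + 0.66] − 0.96 = 1.43 − 0.96 = 0.47.
Reliability = 0.47 / 1.04 = 0.4519.

0.4519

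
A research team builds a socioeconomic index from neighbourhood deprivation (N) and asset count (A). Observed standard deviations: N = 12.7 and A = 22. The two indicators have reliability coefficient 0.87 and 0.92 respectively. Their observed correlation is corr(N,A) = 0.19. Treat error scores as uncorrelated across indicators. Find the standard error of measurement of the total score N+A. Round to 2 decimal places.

7.73

Var(total) = 645.29 + 106.172 = 751.462.
True-score variance = 585.602 + 106.172 = 691.774, so reliability = 0.9206.
Error variance = 751.462 − 691.774 = 59.6877; SEM = √59.6877 = 7.73.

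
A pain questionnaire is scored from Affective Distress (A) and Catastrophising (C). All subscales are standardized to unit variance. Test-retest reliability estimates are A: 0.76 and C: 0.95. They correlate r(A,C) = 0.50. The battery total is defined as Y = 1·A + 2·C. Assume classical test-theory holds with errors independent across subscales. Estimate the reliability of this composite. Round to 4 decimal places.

0.9371

Var(Y) = 1 + 2² + 2·[2·0.50] = 5 + 2 = 7.
Under uncorrelated errors the observed covariances equal the true-score covariances, so only the own-variance terms attenuate.
True-score variance = [0.76 + 2²·0.95] + 2 = 4.56 + 2 = 6.56.
Reliability = 6.56 / 7 = 0.9371.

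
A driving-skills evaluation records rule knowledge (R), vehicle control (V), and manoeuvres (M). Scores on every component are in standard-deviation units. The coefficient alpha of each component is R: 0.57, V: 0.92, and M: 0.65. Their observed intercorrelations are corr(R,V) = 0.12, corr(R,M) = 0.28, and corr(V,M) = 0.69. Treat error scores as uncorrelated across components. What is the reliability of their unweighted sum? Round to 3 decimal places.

Var(R+V+M) = 3 + 2·[0.12 + 0.28 + 0.69] = 3 + 2.18 = 5.18.
With uncorrelated errors the cross-covariances are all true-score covariance, so they carry over unchanged; only the diagonal terms shrink to ρᵢσᵢ².
True-score variance = [0.57 + 0.92 + 0.65] + 2.18 = 2.14 + 2.18 = 4.32.
Reliability = 4.32 / 5.18 = 0.834.

0.834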